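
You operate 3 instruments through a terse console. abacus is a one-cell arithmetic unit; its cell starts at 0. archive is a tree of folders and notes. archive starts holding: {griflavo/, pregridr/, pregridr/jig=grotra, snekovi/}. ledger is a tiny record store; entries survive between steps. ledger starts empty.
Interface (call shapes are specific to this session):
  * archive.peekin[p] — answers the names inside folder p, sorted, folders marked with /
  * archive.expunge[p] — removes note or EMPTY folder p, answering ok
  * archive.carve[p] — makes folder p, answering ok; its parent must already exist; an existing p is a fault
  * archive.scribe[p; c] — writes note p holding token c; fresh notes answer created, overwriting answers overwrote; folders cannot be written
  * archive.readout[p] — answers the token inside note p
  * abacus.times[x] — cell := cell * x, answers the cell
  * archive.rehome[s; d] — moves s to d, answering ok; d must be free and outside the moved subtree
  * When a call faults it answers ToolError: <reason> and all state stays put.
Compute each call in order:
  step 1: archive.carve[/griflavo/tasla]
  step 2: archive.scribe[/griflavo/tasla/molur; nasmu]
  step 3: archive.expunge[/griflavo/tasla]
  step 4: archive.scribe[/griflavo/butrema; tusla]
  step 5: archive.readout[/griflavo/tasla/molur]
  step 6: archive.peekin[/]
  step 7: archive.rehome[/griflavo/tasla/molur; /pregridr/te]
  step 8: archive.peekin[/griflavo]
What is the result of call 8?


-> archive.carve(p='/griflavo/tasla')
<- ok
-> archive.scribe(p='/griflavo/tasla/molur', c='nasmu')
<- created
-> archive.expunge(p='/griflavo/tasla')
<- ToolError: not empty
-> archive.scribe(p='/griflavo/butrema', c='tusla')
<- created
-> archive.readout(p='/griflavo/tasla/molur')
<- nasmu
-> archive.peekin(p='/')
<- [griflavo/, pregridr/, snekovi/]
-> archive.rehome(s='/griflavo/tasla/molur', d='/pregridr/te')
<- ok
-> archive.peekin(p='/griflavo')
<- [butrema, tasla/]

Answer: [butrema, tasla/]


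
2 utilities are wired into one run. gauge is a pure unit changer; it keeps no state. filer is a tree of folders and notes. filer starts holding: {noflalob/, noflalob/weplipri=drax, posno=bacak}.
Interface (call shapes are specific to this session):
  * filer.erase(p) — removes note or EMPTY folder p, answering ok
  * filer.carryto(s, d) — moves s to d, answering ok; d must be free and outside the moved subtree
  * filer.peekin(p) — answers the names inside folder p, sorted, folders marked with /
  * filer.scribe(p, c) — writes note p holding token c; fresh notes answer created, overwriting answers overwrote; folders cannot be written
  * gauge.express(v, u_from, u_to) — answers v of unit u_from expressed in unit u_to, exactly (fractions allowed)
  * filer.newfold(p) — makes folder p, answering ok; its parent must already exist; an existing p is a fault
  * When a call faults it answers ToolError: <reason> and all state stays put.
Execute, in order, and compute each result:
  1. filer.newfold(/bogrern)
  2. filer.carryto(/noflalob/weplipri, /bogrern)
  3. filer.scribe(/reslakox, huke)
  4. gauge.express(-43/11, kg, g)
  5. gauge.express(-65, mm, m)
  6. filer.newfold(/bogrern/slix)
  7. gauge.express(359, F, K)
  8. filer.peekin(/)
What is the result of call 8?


>> filer.newfold(p='/bogrern')
<< ok
>> filer.carryto(s='/noflalob/weplipri', d='/bogrern')
<< ToolError: exists
>> filer.scribe(p='/reslakox', c='huke')
<< created
>> gauge.express(v='-43/11', u_from='kg', u_to='g')
<< -43000/11
>> gauge.express(v='-65', u_from='mm', u_to='m')
<< -13/200
>> filer.newfold(p='/bogrern/slix')
<< ok
>> gauge.express(v='359', u_from='F', u_to='K')
<< 27289/60
>> filer.peekin(p='/')
<< [bogrern/, noflalob/, posno, reslakox]

Answer: [bogrern/, noflalob/, posno, reslakox]


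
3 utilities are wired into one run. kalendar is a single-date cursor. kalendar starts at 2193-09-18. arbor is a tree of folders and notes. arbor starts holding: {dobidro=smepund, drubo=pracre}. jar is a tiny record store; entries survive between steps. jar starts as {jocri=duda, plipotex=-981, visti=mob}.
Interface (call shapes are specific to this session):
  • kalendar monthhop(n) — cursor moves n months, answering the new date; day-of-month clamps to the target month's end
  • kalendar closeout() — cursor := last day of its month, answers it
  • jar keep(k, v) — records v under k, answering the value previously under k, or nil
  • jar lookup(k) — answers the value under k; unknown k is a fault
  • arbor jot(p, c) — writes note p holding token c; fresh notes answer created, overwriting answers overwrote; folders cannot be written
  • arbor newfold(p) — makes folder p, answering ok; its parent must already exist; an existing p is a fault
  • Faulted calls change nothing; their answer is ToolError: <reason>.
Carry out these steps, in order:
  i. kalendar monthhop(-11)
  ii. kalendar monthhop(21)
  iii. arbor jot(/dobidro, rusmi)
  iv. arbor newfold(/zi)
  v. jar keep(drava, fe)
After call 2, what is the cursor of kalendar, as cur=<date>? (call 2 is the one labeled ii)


Answer: cur=2194-07-18

Derivation:
~$ kalendar monthhop n='-11'
  2192-10-18
~$ kalendar monthhop n='21'
  2194-07-18
~$ arbor jot p='/dobidro' c='rusmi'
  overwrote
~$ arbor newfold p='/zi'
  ok
~$ jar keep k='drava' v='fe'
  nil


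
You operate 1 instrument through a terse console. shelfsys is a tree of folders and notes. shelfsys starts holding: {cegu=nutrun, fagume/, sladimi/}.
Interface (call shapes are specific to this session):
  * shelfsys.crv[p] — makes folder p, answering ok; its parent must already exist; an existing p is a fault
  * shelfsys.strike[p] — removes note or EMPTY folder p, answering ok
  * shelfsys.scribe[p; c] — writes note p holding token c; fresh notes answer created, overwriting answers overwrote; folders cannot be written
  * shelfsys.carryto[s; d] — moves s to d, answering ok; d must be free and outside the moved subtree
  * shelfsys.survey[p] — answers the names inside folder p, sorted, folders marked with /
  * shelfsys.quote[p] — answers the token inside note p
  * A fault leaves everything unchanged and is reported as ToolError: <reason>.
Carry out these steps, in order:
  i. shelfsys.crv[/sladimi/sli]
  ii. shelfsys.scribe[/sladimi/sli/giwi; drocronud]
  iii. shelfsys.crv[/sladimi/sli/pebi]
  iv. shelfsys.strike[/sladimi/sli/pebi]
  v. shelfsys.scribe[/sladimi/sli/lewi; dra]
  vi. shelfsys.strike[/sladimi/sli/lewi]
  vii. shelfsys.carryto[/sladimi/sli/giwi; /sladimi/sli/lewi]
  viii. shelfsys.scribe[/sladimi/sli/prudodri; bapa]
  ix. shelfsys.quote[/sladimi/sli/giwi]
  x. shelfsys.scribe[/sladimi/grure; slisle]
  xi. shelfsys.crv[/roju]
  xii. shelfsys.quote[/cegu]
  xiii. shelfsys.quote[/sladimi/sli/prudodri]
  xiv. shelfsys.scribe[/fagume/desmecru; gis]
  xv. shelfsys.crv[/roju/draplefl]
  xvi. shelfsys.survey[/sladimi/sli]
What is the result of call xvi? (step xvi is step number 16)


-> crv(p='/sladimi/sli')
<- ok
-> scribe(p='/sladimi/sli/giwi', c='drocronud')
<- created
-> crv(p='/sladimi/sli/pebi')
<- ok
-> strike(p='/sladimi/sli/pebi')
<- ok
-> scribe(p='/sladimi/sli/lewi', c='dra')
<- created
-> strike(p='/sladimi/sli/lewi')
<- ok
-> carryto(s='/sladimi/sli/giwi', d='/sladimi/sli/lewi')
<- ok
-> scribe(p='/sladimi/sli/prudodri', c='bapa')
<- created
-> quote(p='/sladimi/sli/giwi')
<- ToolError: not found
-> scribe(p='/sladimi/grure', c='slisle')
<- created
-> crv(p='/roju')
<- ok
-> quote(p='/cegu')
<- nutrun
-> quote(p='/sladimi/sli/prudodri')
<- bapa
-> scribe(p='/fagume/desmecru', c='gis')
<- created
-> crv(p='/roju/draplefl')
<- ok
-> survey(p='/sladimi/sli')
<- [lewi, prudodri]

Answer: [lewi, prudodri]


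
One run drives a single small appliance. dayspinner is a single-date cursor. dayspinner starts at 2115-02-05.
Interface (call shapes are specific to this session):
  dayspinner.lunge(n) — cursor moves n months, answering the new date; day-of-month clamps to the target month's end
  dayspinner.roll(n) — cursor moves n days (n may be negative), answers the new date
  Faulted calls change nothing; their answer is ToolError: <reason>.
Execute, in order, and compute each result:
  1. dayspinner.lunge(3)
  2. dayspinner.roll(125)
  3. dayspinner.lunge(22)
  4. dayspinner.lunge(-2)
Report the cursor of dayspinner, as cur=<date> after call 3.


~$ dayspinner.lunge n='3'
= 2115-05-05
~$ dayspinner.roll n='125'
= 2115-09-07
~$ dayspinner.lunge n='22'
= 2117-07-07
~$ dayspinner.lunge n='-2'
= 2117-05-07

Answer: cur=2117-07-07


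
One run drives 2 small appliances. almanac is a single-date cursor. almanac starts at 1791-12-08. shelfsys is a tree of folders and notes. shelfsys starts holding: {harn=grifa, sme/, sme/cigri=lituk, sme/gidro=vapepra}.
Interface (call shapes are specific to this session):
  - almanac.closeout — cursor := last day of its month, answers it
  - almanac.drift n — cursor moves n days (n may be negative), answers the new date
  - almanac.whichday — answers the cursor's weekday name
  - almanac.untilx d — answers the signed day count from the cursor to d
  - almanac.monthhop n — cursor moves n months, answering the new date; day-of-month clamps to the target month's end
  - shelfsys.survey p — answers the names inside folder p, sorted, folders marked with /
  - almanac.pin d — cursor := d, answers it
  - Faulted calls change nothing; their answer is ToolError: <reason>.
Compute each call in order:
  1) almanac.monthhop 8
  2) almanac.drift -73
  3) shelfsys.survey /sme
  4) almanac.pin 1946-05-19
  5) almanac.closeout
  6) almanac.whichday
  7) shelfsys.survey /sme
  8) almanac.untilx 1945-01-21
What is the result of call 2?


> almanac.monthhop 8
[out] 1792-08-08
> almanac.drift -73
[out] 1792-05-27
> shelfsys.survey /sme
[out] [cigri, gidro]
> almanac.pin 1946-05-19
[out] 1946-05-19
> almanac.closeout
[out] 1946-05-31
> almanac.whichday
[out] Friday
> shelfsys.survey /sme
[out] [cigri, gidro]
> almanac.untilx 1945-01-21
[out] -495

Answer: 1792-05-27


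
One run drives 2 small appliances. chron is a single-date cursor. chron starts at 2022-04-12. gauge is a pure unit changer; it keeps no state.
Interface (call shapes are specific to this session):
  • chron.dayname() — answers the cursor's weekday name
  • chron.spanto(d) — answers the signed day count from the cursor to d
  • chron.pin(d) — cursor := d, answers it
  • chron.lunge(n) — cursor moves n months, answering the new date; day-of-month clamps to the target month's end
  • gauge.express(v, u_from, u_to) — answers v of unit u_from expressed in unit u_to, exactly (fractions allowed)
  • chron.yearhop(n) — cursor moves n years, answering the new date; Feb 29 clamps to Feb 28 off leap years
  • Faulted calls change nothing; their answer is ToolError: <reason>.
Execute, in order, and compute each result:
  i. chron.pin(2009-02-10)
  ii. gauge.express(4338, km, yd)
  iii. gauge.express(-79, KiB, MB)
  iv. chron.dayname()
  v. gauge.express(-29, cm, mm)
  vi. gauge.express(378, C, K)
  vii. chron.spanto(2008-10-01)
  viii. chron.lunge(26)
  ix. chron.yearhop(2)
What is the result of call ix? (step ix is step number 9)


Answer: 2013-04-10

Derivation:
CALL chron.pin[d: 2009-02-10]
RET  2009-02-10
CALL gauge.express[v: 4338; u_from: km; u_to: yd]
RET  602500000/127
CALL gauge.express[v: -79; u_from: KiB; u_to: MB]
RET  -1264/15625
CALL chron.dayname[]
RET  Tuesday
CALL gauge.express[v: -29; u_from: cm; u_to: mm]
RET  -290
CALL gauge.express[v: 378; u_from: C; u_to: K]
RET  13023/20
CALL chron.spanto[d: 2008-10-01]
RET  -132
CALL chron.lunge[n: 26]
RET  2011-04-10
CALL chron.yearhop[n: 2]
RET  2013-04-10


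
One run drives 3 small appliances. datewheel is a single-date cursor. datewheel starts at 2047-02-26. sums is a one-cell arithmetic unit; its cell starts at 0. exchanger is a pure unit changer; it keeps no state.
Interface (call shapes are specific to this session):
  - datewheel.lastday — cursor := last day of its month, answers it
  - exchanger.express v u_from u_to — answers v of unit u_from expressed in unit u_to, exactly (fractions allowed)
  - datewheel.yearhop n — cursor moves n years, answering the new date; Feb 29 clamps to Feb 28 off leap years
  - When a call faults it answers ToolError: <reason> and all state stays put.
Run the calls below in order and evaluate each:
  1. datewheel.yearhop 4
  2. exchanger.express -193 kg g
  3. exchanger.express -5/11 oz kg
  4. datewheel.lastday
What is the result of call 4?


! datewheel.yearhop(4) -> 2051-02-26
! exchanger.express(-193, kg, g) -> -193000
! exchanger.express(-5/11, oz, kg) -> -4123567/320000000
! datewheel.lastday() -> 2051-02-28

Answer: 2051-02-28


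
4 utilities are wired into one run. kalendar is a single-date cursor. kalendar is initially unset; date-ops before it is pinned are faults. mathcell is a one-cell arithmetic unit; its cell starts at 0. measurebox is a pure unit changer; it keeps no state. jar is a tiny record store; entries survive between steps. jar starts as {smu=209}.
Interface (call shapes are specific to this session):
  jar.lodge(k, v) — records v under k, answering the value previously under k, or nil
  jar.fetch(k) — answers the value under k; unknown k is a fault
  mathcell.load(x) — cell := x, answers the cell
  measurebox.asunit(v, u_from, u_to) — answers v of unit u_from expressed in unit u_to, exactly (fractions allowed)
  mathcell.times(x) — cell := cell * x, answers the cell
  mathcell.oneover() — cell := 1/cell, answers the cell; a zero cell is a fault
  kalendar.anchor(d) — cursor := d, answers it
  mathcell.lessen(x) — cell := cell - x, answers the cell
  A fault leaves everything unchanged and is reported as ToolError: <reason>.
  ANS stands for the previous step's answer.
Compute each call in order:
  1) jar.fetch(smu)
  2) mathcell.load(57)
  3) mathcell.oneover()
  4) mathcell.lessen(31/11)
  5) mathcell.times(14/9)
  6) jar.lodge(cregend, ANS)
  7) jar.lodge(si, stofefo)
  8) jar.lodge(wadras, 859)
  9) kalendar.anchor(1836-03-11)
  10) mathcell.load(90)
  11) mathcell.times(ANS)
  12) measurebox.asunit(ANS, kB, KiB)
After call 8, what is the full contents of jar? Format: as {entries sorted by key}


I invoke jar.fetch(k=smu), → 209.
Now I run mathcell.load(x=57), giving 57.
Using mathcell.oneover, giving 1/57.
Next I call mathcell.lessen(x=31/11), and get -1756/627.
Invoking mathcell.times(x=14/9), yielding -24584/5643.
I try jar.lodge(k=cregend, v=ANS), and see nil.
I call jar.lodge(k=si, v=stofefo): nil.
Next I call jar.lodge(k=wadras, v=859), which returns nil.
I invoke kalendar.anchor(d=1836-03-11), and observe 1836-03-11.
I run mathcell.load(x=90), which returns 90.
I run mathcell.times(x=ANS), and see 8100.
Then measurebox.asunit(v=ANS, u_from=kB, u_to=KiB), which returns 253125/32.

Answer: {cregend=-24584/5643, si=stofefo, smu=209, wadras=859}


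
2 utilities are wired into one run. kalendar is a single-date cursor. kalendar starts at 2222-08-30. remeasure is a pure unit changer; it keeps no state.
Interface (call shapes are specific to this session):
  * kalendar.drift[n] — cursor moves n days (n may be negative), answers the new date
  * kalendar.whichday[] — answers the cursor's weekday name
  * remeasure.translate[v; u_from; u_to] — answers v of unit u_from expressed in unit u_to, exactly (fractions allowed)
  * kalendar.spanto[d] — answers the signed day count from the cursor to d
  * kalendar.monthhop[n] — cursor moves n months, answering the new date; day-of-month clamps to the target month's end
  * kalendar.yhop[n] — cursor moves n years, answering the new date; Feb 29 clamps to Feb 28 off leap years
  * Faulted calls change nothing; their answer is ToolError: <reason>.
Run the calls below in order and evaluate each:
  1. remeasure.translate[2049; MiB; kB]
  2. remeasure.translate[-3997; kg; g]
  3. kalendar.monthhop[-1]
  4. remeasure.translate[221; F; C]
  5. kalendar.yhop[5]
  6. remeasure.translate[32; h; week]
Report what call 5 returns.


Answer: 2227-07-30

Derivation:
==> translate(v→2049, u_from→MiB, u_to→kB)
<== 268566528/125
==> translate(v→-3997, u_from→kg, u_to→g)
<== -3997000
==> monthhop(n→-1)
<== 2222-07-30
==> translate(v→221, u_from→F, u_to→C)
<== 105
==> yhop(n→5)
<== 2227-07-30
==> translate(v→32, u_from→h, u_to→week)
<== 4/21


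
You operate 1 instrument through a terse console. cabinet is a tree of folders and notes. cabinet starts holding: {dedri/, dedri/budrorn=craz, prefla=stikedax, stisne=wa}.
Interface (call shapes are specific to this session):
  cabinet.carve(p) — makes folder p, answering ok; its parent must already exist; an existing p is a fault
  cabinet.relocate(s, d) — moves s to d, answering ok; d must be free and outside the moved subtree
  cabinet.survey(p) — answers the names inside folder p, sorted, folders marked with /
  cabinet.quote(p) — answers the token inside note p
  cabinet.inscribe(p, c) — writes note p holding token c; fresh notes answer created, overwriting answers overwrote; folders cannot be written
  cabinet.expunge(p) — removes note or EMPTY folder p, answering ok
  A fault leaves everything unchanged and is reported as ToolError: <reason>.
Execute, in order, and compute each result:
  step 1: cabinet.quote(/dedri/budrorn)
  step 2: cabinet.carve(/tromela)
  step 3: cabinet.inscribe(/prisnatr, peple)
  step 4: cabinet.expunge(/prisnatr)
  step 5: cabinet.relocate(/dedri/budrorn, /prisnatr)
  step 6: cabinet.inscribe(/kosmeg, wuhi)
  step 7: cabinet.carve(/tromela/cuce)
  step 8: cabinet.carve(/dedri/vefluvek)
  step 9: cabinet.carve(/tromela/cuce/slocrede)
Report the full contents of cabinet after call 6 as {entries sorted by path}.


Answer: {dedri/, kosmeg=wuhi, prefla=stikedax, prisnatr=craz, stisne=wa, tromela/}

Derivation:
% cabinet.quote p='/dedri/budrorn'
:: craz
% cabinet.carve p='/tromela'
:: ok
% cabinet.inscribe p='/prisnatr' c='peple'
:: created
% cabinet.expunge p='/prisnatr'
:: ok
% cabinet.relocate s='/dedri/budrorn' d='/prisnatr'
:: ok
% cabinet.inscribe p='/kosmeg' c='wuhi'
:: created
% cabinet.carve p='/tromela/cuce'
:: ok
% cabinet.carve p='/dedri/vefluvek'
:: ok
% cabinet.carve p='/tromela/cuce/slocrede'
:: ok


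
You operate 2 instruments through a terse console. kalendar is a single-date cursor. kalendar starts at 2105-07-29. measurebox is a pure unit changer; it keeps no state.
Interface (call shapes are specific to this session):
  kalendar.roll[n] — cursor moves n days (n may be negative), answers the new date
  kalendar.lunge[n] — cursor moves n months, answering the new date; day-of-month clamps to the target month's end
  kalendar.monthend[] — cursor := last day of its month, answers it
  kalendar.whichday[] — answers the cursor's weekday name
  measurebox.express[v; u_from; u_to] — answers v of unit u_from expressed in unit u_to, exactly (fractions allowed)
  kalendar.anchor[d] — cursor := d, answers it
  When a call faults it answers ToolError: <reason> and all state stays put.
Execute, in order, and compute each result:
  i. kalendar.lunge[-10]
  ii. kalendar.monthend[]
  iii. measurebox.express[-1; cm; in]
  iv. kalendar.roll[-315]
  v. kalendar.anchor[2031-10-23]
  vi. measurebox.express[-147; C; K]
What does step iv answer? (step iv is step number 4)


Answer: 2103-11-20

Derivation:
Step: lunge[n=-10]
Result: 2104-09-29
Step: monthend[]
Result: 2104-09-30
Step: express[v=-1; u_from=cm; u_to=in]
Result: -50/127
Step: roll[n=-315]
Result: 2103-11-20
Step: anchor[d=2031-10-23]
Result: 2031-10-23
Step: express[v=-147; u_from=C; u_to=K]
Result: 2523/20


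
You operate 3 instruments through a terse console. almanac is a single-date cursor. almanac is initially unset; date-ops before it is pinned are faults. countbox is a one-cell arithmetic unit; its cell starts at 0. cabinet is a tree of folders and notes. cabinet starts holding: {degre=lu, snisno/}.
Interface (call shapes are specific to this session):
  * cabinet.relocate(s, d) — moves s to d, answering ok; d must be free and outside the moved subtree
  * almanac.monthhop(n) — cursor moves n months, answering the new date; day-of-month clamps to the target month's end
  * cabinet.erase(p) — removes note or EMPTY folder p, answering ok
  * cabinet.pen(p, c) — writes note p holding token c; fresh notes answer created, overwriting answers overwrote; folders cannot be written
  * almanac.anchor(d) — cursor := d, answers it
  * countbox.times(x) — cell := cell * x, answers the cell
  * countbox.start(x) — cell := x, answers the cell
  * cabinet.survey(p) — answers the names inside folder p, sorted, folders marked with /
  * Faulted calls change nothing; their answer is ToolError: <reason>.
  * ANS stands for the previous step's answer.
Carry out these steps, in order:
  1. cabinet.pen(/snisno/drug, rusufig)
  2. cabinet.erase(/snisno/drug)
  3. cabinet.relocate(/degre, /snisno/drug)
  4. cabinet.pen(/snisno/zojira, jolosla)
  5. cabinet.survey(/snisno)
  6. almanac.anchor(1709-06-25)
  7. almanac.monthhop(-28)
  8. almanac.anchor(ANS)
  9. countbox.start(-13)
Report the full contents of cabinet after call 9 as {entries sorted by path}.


Answer: {snisno/, snisno/drug=lu, snisno/zojira=jolosla}

Derivation:
# 1. cabinet.pen(p: /snisno/drug, c: rusufig) == created
# 2. cabinet.erase(p: /snisno/drug) == ok
# 3. cabinet.relocate(s: /degre, d: /snisno/drug) == ok
# 4. cabinet.pen(p: /snisno/zojira, c: jolosla) == created
# 5. cabinet.survey(p: /snisno) == [drug, zojira]
# 6. almanac.anchor(d: 1709-06-25) == 1709-06-25
# 7. almanac.monthhop(n: -28) == 1707-02-25
# 8. almanac.anchor(d: ANS) == 1707-02-25
# 9. countbox.start(x: -13) == -13


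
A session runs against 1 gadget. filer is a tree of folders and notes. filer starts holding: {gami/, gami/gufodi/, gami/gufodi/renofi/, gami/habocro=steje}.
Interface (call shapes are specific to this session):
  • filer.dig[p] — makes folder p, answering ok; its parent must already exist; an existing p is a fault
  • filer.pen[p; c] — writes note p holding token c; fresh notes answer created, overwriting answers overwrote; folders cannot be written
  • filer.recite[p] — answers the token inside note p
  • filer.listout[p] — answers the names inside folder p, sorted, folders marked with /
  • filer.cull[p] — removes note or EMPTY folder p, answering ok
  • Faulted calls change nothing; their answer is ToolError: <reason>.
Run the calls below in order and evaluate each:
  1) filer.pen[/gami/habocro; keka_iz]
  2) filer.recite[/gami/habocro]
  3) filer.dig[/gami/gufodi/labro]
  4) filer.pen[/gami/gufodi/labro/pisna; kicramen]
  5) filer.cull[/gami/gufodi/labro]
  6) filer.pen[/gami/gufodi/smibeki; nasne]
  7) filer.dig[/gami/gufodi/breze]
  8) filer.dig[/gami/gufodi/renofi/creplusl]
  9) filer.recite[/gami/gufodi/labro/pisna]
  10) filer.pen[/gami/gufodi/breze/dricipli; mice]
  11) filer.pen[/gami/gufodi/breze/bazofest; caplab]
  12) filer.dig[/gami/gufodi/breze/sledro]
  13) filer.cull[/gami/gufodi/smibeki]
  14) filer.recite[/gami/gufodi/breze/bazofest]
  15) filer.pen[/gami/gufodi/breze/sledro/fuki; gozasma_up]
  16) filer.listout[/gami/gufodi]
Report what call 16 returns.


Answer: [breze/, labro/, renofi/]

Derivation:
$ pen p=/gami/habocro c=keka_iz
[out] overwrote
$ recite p=/gami/habocro
[out] keka_iz
$ dig p=/gami/gufodi/labro
[out] ok
$ pen p=/gami/gufodi/labro/pisna c=kicramen
[out] created
$ cull p=/gami/gufodi/labro
[out] ToolError: not empty
$ pen p=/gami/gufodi/smibeki c=nasne
[out] created
$ dig p=/gami/gufodi/breze
[out] ok
$ dig p=/gami/gufodi/renofi/creplusl
[out] ok
$ recite p=/gami/gufodi/labro/pisna
[out] kicramen
$ pen p=/gami/gufodi/breze/dricipli c=mice
[out] created
$ pen p=/gami/gufodi/breze/bazofest c=caplab
[out] created
$ dig p=/gami/gufodi/breze/sledro
[out] ok
$ cull p=/gami/gufodi/smibeki
[out] ok
$ recite p=/gami/gufodi/breze/bazofest
[out] caplab
$ pen p=/gami/gufodi/breze/sledro/fuki c=gozasma_up
[out] created
$ listout p=/gami/gufodi
[out] [breze/, labro/, renofi/]


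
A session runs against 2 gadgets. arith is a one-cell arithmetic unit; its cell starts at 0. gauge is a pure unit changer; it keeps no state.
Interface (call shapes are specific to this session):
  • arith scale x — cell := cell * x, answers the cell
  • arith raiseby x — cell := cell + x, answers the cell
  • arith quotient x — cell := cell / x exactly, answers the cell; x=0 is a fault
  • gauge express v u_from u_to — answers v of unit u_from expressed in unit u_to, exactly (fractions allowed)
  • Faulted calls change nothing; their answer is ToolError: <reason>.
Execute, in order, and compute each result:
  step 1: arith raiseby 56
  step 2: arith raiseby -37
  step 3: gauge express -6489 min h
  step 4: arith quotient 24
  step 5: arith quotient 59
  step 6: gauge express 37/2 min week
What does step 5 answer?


Answer: 19/1416

Derivation:
-> arith raiseby(x=56)
<- 56
-> arith raiseby(x=-37)
<- 19
-> gauge express(v=-6489, u_from=min, u_to=h)
<- -2163/20
-> arith quotient(x=24)
<- 19/24
-> arith quotient(x=59)
<- 19/1416
-> gauge express(v=37/2, u_from=min, u_to=week)
<- 37/20160


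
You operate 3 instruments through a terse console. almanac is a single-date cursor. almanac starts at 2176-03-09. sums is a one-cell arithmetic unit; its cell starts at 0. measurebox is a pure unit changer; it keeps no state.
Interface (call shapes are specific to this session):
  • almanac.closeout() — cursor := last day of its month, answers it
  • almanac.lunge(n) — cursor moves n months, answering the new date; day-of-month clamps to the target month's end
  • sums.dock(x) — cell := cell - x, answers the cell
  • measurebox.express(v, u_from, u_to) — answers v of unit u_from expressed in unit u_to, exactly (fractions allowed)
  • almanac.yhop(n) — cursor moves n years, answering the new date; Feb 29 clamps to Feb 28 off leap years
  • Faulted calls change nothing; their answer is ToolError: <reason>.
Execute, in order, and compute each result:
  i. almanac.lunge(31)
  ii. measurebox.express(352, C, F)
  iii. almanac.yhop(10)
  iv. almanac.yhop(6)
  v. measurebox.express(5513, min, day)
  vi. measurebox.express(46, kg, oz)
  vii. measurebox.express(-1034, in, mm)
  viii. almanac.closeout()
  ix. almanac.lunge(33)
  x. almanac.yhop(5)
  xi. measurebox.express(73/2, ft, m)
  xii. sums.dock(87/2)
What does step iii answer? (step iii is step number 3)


I try almanac.lunge passing n=31, yielding 2178-10-09.
Then measurebox.express passing v=352, u_from=C, u_to=F, → 3328/5.
I invoke almanac.yhop passing n=10, yielding 2188-10-09.
Now I run almanac.yhop passing n=6, and observe 2194-10-09.
Using measurebox.express passing v=5513, u_from=min, u_to=day, — result: 5513/1440.
Calling measurebox.express passing v=46, u_from=kg, u_to=oz, which returns 73600000000/45359237.
I try measurebox.express passing v=-1034, u_from=in, u_to=mm, which returns -131318/5.
I try almanac.closeout, and see 2194-10-31.
Then almanac.lunge passing n=33, → 2197-07-31.
Next I call almanac.yhop passing n=5, — result: 2202-07-31.
Now I run measurebox.express passing v=73/2, u_from=ft, u_to=m, and see 27813/2500.
I run sums.dock passing x=87/2, and see -87/2.

Answer: 2188-10-09


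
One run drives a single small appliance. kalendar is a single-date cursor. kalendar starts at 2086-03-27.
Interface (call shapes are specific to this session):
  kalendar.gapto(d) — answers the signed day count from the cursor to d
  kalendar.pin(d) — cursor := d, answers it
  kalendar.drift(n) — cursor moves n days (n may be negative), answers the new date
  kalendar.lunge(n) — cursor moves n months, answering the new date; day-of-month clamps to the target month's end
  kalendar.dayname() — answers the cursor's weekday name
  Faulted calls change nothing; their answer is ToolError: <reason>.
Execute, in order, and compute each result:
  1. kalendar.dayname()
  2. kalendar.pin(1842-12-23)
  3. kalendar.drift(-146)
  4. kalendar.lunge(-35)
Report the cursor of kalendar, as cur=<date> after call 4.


~$ dayname
  Wednesday
~$ pin d=1842-12-23
  1842-12-23
~$ drift n=-146
  1842-07-30
~$ lunge n=-35
  1839-08-30

Answer: cur=1839-08-30


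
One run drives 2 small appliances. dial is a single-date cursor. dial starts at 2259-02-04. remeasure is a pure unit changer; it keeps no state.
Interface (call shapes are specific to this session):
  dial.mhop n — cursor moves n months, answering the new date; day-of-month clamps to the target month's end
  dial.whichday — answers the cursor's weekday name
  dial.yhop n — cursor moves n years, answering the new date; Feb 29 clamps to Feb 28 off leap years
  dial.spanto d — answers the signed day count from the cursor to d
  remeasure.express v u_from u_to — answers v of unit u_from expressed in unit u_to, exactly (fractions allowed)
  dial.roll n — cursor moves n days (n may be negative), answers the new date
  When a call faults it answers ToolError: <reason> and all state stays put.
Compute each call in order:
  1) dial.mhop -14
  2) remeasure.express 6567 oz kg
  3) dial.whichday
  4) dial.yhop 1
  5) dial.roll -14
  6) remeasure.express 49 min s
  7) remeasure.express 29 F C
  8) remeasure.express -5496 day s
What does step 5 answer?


Then dial.mhop with n=-14, yielding 2257-12-04.
Now I run remeasure.express with v=6567, u_from=oz, u_to=kg, yielding 297874109379/1600000000.
I run dial.whichday, and see Friday.
Using dial.yhop with n=1, — result: 2258-12-04.
I try dial.roll with n=-14: 2258-11-20.
Using remeasure.express with v=49, u_from=min, u_to=s, → 2940.
I try remeasure.express with v=29, u_from=F, u_to=C, giving -5/3.
Using remeasure.express with v=-5496, u_from=day, u_to=s, yielding -474854400.

Answer: 2258-11-20


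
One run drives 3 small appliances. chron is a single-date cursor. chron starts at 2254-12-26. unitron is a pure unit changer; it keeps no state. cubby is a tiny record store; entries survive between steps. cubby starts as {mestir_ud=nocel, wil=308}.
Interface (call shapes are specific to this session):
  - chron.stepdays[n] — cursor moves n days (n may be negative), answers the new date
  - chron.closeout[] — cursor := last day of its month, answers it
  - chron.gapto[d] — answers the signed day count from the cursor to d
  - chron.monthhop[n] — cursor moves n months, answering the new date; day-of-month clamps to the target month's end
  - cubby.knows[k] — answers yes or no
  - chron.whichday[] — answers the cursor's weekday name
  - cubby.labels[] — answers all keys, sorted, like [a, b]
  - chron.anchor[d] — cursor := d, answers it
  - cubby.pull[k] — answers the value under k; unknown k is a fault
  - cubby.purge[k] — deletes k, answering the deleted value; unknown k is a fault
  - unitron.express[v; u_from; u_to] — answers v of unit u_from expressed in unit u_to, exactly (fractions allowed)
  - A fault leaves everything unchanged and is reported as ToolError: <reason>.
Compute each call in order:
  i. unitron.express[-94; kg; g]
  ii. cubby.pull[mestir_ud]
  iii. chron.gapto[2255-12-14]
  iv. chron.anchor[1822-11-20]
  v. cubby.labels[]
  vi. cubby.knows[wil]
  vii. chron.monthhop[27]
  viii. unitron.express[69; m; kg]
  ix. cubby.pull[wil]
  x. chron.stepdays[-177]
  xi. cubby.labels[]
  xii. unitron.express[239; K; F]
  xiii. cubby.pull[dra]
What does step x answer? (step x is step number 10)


-- unitron.express(-94, kg, g) -> -94000
-- cubby.pull(mestir_ud) -> nocel
-- chron.gapto(2255-12-14) -> 353
-- chron.anchor(1822-11-20) -> 1822-11-20
-- cubby.labels() -> [mestir_ud, wil]
-- cubby.knows(wil) -> yes
-- chron.monthhop(27) -> 1825-02-20
-- unitron.express(69, m, kg) -> ToolError: incompatible units
-- cubby.pull(wil) -> 308
-- chron.stepdays(-177) -> 1824-08-27
-- cubby.labels() -> [mestir_ud, wil]
-- unitron.express(239, K, F) -> -2947/100
-- cubby.pull(dra) -> ToolError: no such key dra

Answer: 1824-08-27


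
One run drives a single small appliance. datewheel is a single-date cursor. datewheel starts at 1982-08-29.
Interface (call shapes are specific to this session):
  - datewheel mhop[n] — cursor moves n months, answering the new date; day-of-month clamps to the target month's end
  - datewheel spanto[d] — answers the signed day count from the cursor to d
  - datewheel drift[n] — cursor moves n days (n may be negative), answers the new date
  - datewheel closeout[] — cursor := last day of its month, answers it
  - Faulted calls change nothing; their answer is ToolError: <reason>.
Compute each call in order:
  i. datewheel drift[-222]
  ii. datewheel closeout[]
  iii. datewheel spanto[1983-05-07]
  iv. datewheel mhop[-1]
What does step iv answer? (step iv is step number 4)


==> datewheel drift(-222)
<== 1982-01-19
==> datewheel closeout()
<== 1982-01-31
==> datewheel spanto(1983-05-07)
<== 461
==> datewheel mhop(-1)
<== 1981-12-31

Answer: 1981-12-31


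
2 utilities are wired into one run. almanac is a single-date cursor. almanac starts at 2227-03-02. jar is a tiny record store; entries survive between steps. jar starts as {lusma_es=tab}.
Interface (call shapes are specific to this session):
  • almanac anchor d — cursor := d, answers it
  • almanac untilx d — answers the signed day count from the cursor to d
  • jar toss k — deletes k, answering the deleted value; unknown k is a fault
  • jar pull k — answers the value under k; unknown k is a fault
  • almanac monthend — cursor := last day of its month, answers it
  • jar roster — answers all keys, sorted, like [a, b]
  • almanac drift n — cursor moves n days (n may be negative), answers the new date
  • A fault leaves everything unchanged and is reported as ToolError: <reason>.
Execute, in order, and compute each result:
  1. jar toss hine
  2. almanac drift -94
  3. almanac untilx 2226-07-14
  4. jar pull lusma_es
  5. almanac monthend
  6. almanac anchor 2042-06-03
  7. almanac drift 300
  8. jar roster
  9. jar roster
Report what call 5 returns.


Then jar toss on hine, giving ToolError: no such key hine.
Now I run almanac drift on -94, which returns 2226-11-28.
I invoke almanac untilx on 2226-07-14, and see -137.
I invoke jar pull on lusma_es, and observe tab.
Next I call almanac monthend(), giving 2226-11-30.
I run almanac anchor on 2042-06-03, giving 2042-06-03.
Using almanac drift on 300: 2043-03-30.
I run jar roster(), which returns [lusma_es].
I run jar roster, and observe [lusma_es].

Answer: 2226-11-30


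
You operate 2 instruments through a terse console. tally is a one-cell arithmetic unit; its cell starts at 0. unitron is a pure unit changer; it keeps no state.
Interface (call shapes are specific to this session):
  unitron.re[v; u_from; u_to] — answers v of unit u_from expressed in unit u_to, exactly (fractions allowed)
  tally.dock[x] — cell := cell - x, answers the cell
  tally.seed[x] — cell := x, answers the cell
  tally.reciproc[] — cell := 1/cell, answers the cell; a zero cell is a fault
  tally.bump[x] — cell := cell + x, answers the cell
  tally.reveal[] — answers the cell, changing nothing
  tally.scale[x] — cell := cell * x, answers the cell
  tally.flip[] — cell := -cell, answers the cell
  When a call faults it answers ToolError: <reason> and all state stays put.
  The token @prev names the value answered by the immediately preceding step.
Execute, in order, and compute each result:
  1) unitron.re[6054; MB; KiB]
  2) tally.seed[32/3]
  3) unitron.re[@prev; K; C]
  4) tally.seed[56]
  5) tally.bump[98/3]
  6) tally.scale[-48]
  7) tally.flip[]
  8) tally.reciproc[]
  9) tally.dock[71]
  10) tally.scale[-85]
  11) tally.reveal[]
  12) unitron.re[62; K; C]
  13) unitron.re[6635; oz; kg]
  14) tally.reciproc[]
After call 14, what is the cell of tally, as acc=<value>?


Answer: acc=4256/25684875

Derivation:
Then re(v→6054, u_from→MB, u_to→KiB), and get 47296875/8.
Next I call seed(x→32/3), giving 32/3.
Using re(v→@prev, u_from→K, u_to→C), → -15749/60.
I run seed(x→56), and get 56.
I run bump(x→98/3): 266/3.
Now I run scale(x→-48), yielding -4256.
I call flip, which returns 4256.
I try reciproc(), giving 1/4256.
I invoke dock(x→71), giving -302175/4256.
I use scale(x→-85), and get 25684875/4256.
I invoke reveal, yielding 25684875/4256.
I call re(v→62, u_from→K, u_to→C), which returns -4223/20.
I try re(v→6635, u_from→oz, u_to→kg), which returns 60191707499/320000000.
Invoking reciproc(), and see 4256/25684875.


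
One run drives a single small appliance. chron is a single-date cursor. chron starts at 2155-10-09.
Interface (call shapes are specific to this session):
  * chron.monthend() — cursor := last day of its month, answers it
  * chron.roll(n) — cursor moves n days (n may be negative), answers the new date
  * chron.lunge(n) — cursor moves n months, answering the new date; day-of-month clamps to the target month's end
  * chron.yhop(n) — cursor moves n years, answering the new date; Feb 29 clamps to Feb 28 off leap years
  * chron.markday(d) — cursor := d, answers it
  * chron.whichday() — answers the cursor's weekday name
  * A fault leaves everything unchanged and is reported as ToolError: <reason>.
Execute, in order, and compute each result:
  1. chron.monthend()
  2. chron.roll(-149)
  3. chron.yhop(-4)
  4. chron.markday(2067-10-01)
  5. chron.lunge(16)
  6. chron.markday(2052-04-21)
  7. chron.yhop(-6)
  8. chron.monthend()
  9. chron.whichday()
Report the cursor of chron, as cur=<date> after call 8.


% chron.monthend
[out] 2155-10-31
% chron.roll n=-149
[out] 2155-06-04
% chron.yhop n=-4
[out] 2151-06-04
% chron.markday d=2067-10-01
[out] 2067-10-01
% chron.lunge n=16
[out] 2069-02-01
% chron.markday d=2052-04-21
[out] 2052-04-21
% chron.yhop n=-6
[out] 2046-04-21
% chron.monthend
[out] 2046-04-30
% chron.whichday
[out] Monday

Answer: cur=2046-04-30


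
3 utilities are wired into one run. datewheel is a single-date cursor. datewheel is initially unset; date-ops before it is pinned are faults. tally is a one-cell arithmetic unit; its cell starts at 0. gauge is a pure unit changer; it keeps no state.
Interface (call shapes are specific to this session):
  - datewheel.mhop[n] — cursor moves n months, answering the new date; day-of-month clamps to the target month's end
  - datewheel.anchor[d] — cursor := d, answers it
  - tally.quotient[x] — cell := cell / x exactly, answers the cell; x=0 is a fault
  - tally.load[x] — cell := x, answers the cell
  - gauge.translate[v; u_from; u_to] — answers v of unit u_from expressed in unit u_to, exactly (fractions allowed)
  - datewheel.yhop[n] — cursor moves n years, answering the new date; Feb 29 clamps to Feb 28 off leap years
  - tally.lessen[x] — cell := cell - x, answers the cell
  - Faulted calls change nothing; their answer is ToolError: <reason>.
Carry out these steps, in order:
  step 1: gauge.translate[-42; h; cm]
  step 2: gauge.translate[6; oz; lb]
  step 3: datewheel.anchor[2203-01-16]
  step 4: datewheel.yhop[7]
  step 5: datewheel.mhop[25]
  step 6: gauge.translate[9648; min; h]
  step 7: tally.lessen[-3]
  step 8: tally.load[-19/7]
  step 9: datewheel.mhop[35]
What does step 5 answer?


Answer: 2212-02-16

Derivation:
> gauge.translate -42 h cm
= ToolError: incompatible units
> gauge.translate 6 oz lb
= 3/8
> datewheel.anchor 2203-01-16
= 2203-01-16
> datewheel.yhop 7
= 2210-01-16
> datewheel.mhop 25
= 2212-02-16
> gauge.translate 9648 min h
= 804/5
> tally.lessen -3
= 3
> tally.load -19/7
= -19/7
> datewheel.mhop 35
= 2215-01-16


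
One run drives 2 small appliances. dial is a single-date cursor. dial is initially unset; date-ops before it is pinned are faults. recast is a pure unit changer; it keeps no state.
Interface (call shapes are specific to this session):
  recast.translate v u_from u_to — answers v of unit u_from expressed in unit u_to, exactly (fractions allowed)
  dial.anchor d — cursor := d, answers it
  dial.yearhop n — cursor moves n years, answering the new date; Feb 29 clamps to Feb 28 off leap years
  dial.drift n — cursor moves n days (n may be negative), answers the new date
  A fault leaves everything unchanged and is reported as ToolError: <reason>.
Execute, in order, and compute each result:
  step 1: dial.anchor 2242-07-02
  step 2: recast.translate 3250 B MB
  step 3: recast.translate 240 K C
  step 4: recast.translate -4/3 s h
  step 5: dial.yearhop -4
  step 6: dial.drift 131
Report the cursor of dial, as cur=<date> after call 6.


> anchor d=2242-07-02
  2242-07-02
> translate v=3250 u_from=B u_to=MB
  13/4000
> translate v=240 u_from=K u_to=C
  -663/20
> translate v=-4/3 u_from=s u_to=h
  -1/2700
> yearhop n=-4
  2238-07-02
> drift n=131
  2238-11-10

Answer: cur=2238-11-10
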